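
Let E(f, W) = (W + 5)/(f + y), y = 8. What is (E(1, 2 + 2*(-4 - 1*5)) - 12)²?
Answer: 14161/81 ≈ 174.83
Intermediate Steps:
E(f, W) = (5 + W)/(8 + f) (E(f, W) = (W + 5)/(f + 8) = (5 + W)/(8 + f))
(E(1, 2 + 2*(-4 - 1*5)) - 12)² = ((5 + (2 + 2*(-4 - 1*5)))/(8 + 1) - 12)² = ((5 + (2 + 2*(-4 - 5)))/9 - 12)² = ((5 + (2 + 2*(-9)))/9 - 12)² = ((5 + (2 - 18))/9 - 12)² = ((5 - 16)/9 - 12)² = ((⅑)*(-11) - 12)² = (-11/9 - 12)² = (-119/9)² = 14161/81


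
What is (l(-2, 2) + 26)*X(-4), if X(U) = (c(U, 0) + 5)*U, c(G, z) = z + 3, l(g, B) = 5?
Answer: -992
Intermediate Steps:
c(G, z) = 3 + z
X(U) = 8*U (X(U) = ((3 + 0) + 5)*U = (3 + 5)*U = 8*U)
(l(-2, 2) + 26)*X(-4) = (5 + 26)*(8*(-4)) = 31*(-32) = -992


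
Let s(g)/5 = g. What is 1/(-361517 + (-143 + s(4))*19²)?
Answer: -1/405920 ≈ -2.4635e-6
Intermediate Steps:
s(g) = 5*g
1/(-361517 + (-143 + s(4))*19²) = 1/(-361517 + (-143 + 5*4)*19²) = 1/(-361517 + (-143 + 20)*361) = 1/(-361517 - 123*361) = 1/(-361517 - 44403) = 1/(-405920) = -1/405920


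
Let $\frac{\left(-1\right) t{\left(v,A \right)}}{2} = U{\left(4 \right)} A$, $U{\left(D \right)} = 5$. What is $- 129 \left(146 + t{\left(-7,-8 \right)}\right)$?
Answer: $-29154$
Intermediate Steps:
$t{\left(v,A \right)} = - 10 A$ ($t{\left(v,A \right)} = - 2 \cdot 5 A = - 10 A$)
$- 129 \left(146 + t{\left(-7,-8 \right)}\right) = - 129 \left(146 - -80\right) = - 129 \left(146 + 80\right) = \left(-129\right) 226 = -29154$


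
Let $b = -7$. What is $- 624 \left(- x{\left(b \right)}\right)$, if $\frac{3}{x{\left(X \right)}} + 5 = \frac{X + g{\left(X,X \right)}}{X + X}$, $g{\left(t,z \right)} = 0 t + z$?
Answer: $-468$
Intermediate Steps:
$g{\left(t,z \right)} = z$ ($g{\left(t,z \right)} = 0 + z = z$)
$x{\left(X \right)} = - \frac{3}{4}$ ($x{\left(X \right)} = \frac{3}{-5 + \frac{X + X}{X + X}} = \frac{3}{-5 + \frac{2 X}{2 X}} = \frac{3}{-5 + 2 X \frac{1}{2 X}} = \frac{3}{-5 + 1} = \frac{3}{-4} = 3 \left(- \frac{1}{4}\right) = - \frac{3}{4}$)
$- 624 \left(- x{\left(b \right)}\right) = - 624 \left(\left(-1\right) \left(- \frac{3}{4}\right)\right) = \left(-624\right) \frac{3}{4} = -468$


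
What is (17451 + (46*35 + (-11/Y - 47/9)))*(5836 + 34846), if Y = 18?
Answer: 2325606871/3 ≈ 7.7520e+8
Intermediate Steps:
(17451 + (46*35 + (-11/Y - 47/9)))*(5836 + 34846) = (17451 + (46*35 + (-11/18 - 47/9)))*(5836 + 34846) = (17451 + (1610 + (-11*1/18 - 47*⅑)))*40682 = (17451 + (1610 + (-11/18 - 47/9)))*40682 = (17451 + (1610 - 35/6))*40682 = (17451 + 9625/6)*40682 = (114331/6)*40682 = 2325606871/3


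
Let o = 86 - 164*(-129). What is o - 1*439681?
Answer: -418439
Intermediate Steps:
o = 21242 (o = 86 + 21156 = 21242)
o - 1*439681 = 21242 - 1*439681 = 21242 - 439681 = -418439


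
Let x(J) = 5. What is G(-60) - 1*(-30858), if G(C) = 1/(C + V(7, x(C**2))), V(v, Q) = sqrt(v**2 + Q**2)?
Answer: 54402624/1763 - sqrt(74)/3526 ≈ 30858.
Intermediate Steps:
V(v, Q) = sqrt(Q**2 + v**2)
G(C) = 1/(C + sqrt(74)) (G(C) = 1/(C + sqrt(5**2 + 7**2)) = 1/(C + sqrt(25 + 49)) = 1/(C + sqrt(74)))
G(-60) - 1*(-30858) = 1/(-60 + sqrt(74)) - 1*(-30858) = 1/(-60 + sqrt(74)) + 30858 = 30858 + 1/(-60 + sqrt(74))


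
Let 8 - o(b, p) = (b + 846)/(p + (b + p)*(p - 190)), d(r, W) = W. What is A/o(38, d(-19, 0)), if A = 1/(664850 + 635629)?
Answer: 1805/19066322619 ≈ 9.4670e-8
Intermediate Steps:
o(b, p) = 8 - (846 + b)/(p + (-190 + p)*(b + p)) (o(b, p) = 8 - (b + 846)/(p + (b + p)*(p - 190)) = 8 - (846 + b)/(p + (b + p)*(-190 + p)) = 8 - (846 + b)/(p + (-190 + p)*(b + p)))
A = 1/1300479 ≈ 7.6895e-7
A/o(38, d(-19, 0)) = 1/(1300479*(((-846 - 1521*38 - 1512*0 + 8*0² + 8*38*0)/(0² - 190*38 - 189*0 + 38*0)))) = 1/(1300479*(((-846 - 57798 + 0 + 8*0 + 0)/(0 - 7220 + 0 + 0)))) = 1/(1300479*(((-846 - 57798 + 0 + 0 + 0)/(-7220)))) = 1/(1300479*((-1/7220*(-58644)))) = 1/(1300479*(14661/1805)) = (1/1300479)*(1805/14661) = 1805/19066322619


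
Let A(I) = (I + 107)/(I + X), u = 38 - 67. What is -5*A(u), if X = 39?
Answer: -39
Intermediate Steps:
u = -29
A(I) = (107 + I)/(39 + I) (A(I) = (I + 107)/(I + 39) = (107 + I)/(39 + I))
-5*A(u) = -5*(107 - 29)/(39 - 29) = -5*78/10 = -78/2 = -5*39/5 = -39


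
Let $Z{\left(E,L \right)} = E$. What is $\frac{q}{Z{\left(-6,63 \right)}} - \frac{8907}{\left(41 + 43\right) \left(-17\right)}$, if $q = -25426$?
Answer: $\frac{6060295}{1428} \approx 4243.9$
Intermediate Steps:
$\frac{q}{Z{\left(-6,63 \right)}} - \frac{8907}{\left(41 + 43\right) \left(-17\right)} = - \frac{25426}{-6} - \frac{8907}{\left(41 + 43\right) \left(-17\right)} = \left(-25426\right) \left(- \frac{1}{6}\right) - \frac{8907}{84 \left(-17\right)} = \frac{12713}{3} - \frac{8907}{-1428} = \frac{12713}{3} - - \frac{2969}{476} = \frac{12713}{3} + \frac{2969}{476} = \frac{6060295}{1428}$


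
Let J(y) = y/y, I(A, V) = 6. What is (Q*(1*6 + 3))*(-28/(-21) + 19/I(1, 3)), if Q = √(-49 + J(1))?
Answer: 162*I*√3 ≈ 280.59*I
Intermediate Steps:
J(y) = 1
Q = 4*I*√3 (Q = √(-49 + 1) = √(-48) = 4*I*√3 ≈ 6.9282*I)
(Q*(1*6 + 3))*(-28/(-21) + 19/I(1, 3)) = ((4*I*√3)*(1*6 + 3))*(-28/(-21) + 19/6) = ((4*I*√3)*(6 + 3))*(-28*(-1/21) + 19*(⅙)) = ((4*I*√3)*9)*(4/3 + 19/6) = (36*I*√3)*(9/2) = 162*I*√3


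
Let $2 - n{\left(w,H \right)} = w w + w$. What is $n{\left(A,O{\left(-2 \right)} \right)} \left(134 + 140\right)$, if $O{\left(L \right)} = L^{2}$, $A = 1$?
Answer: $0$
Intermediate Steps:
$n{\left(w,H \right)} = 2 - w - w^{2}$ ($n{\left(w,H \right)} = 2 - \left(w w + w\right) = 2 - \left(w^{2} + w\right) = 2 - \left(w + w^{2}\right) = 2 - w - w^{2}$)
$n{\left(A,O{\left(-2 \right)} \right)} \left(134 + 140\right) = \left(2 - 1 - 1^{2}\right) \left(134 + 140\right) = \left(2 - 1 - 1\right) 274 = 0 \cdot 274 = 0$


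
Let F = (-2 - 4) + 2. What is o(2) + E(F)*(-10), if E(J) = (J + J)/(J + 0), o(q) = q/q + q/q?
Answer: -18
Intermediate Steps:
o(q) = 2 (o(q) = 1 + 1 = 2)
F = -4 (F = -6 + 2 = -4)
E(J) = 2 (E(J) = (2*J)/J = 2)
o(2) + E(F)*(-10) = 2 + 2*(-10) = 2 - 20 = -18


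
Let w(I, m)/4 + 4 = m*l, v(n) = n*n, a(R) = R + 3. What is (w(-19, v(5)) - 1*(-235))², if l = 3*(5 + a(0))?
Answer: 6859161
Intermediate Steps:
a(R) = 3 + R
l = 24 (l = 3*(5 + (3 + 0)) = 3*(5 + 3) = 3*8 = 24)
v(n) = n²
w(I, m) = -16 + 96*m (w(I, m) = -16 + 4*(m*24) = -16 + 4*(24*m) = -16 + 96*m)
(w(-19, v(5)) - 1*(-235))² = ((-16 + 96*5²) - 1*(-235))² = ((-16 + 96*25) + 235)² = ((-16 + 2400) + 235)² = (2384 + 235)² = 2619² = 6859161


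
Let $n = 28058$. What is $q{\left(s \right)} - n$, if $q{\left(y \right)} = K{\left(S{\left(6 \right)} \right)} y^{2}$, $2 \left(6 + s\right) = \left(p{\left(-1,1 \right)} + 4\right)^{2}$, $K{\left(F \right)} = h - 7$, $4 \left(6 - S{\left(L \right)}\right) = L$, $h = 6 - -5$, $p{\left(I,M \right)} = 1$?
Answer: $-27889$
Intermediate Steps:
$h = 11$ ($h = 6 + 5 = 11$)
$S{\left(L \right)} = 6 - \frac{L}{4}$
$K{\left(F \right)} = 4$ ($K{\left(F \right)} = 11 - 7 = 4$)
$s = \frac{13}{2}$ ($s = -6 + \frac{\left(1 + 4\right)^{2}}{2} = -6 + \frac{5^{2}}{2} = -6 + \frac{1}{2} \cdot 25 = -6 + \frac{25}{2} = \frac{13}{2} \approx 6.5$)
$q{\left(y \right)} = 4 y^{2}$
$q{\left(s \right)} - n = 4 \left(\frac{13}{2}\right)^{2} - 28058 = 4 \cdot \frac{169}{4} - 28058 = 169 - 28058 = -27889$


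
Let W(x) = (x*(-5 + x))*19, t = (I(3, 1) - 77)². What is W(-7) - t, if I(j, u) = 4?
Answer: -3733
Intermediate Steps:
t = 5329 (t = (4 - 77)² = (-73)² = 5329)
W(x) = 19*x*(-5 + x)
W(-7) - t = 19*(-7)*(-5 - 7) - 1*5329 = 19*(-7)*(-12) - 5329 = 1596 - 5329 = -3733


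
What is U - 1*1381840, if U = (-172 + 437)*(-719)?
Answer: -1572375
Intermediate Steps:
U = -190535 (U = 265*(-719) = -190535)
U - 1*1381840 = -190535 - 1*1381840 = -190535 - 1381840 = -1572375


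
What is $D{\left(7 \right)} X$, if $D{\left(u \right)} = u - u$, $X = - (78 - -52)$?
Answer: $0$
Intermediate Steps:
$X = -130$ ($X = - (78 + 52) = \left(-1\right) 130 = -130$)
$D{\left(u \right)} = 0$
$D{\left(7 \right)} X = 0 \left(-130\right) = 0$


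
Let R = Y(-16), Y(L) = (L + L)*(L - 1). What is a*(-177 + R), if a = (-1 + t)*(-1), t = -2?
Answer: 1101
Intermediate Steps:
Y(L) = 2*L*(-1 + L) (Y(L) = (2*L)*(-1 + L) = 2*L*(-1 + L))
R = 544 (R = 2*(-16)*(-1 - 16) = 2*(-16)*(-17) = 544)
a = 3 (a = (-1 - 2)*(-1) = -3*(-1) = 3)
a*(-177 + R) = 3*(-177 + 544) = 3*367 = 1101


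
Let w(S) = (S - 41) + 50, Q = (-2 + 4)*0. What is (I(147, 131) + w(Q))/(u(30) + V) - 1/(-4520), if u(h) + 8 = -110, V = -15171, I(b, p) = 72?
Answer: -350831/69106280 ≈ -0.0050767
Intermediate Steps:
Q = 0 (Q = 2*0 = 0)
w(S) = 9 + S (w(S) = (-41 + S) + 50 = 9 + S)
u(h) = -118 (u(h) = -8 - 110 = -118)
(I(147, 131) + w(Q))/(u(30) + V) - 1/(-4520) = (72 + (9 + 0))/(-118 - 15171) - 1/(-4520) = (72 + 9)/(-15289) - 1*(-1/4520) = 81*(-1/15289) + 1/4520 = -81/15289 + 1/4520 = -350831/69106280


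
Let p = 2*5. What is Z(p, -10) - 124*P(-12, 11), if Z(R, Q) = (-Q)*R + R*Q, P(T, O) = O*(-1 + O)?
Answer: -13640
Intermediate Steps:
p = 10
Z(R, Q) = 0 (Z(R, Q) = -Q*R + Q*R = 0)
Z(p, -10) - 124*P(-12, 11) = 0 - 1364*(-1 + 11) = 0 - 1364*10 = 0 - 124*110 = 0 - 13640 = -13640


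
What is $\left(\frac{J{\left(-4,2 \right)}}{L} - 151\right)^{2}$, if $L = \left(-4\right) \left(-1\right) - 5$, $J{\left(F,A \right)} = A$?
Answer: $23409$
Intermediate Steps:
$L = -1$ ($L = 4 - 5 = -1$)
$\left(\frac{J{\left(-4,2 \right)}}{L} - 151\right)^{2} = \left(\frac{2}{-1} - 151\right)^{2} = \left(2 \left(-1\right) - 151\right)^{2} = \left(-2 - 151\right)^{2} = \left(-153\right)^{2} = 23409$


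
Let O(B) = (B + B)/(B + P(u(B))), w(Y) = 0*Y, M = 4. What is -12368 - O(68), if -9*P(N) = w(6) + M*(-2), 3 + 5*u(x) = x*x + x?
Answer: -1917346/155 ≈ -12370.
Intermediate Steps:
w(Y) = 0
u(x) = -3/5 + x/5 + x**2/5 (u(x) = -3/5 + (x*x + x)/5 = -3/5 + (x**2 + x)/5 = -3/5 + (x + x**2)/5 = -3/5 + (x/5 + x**2/5) = -3/5 + x/5 + x**2/5)
P(N) = 8/9 (P(N) = -(0 + 4*(-2))/9 = -(0 - 8)/9 = -1/9*(-8) = 8/9)
O(B) = 2*B/(8/9 + B) (O(B) = (B + B)/(B + 8/9) = (2*B)/(8/9 + B) = 2*B/(8/9 + B))
-12368 - O(68) = -12368 - 18*68/(8 + 9*68) = -12368 - 18*68/(8 + 612) = -12368 - 18*68/620 = -12368 - 1*306/155 = -12368 - 306/155 = -1917346/155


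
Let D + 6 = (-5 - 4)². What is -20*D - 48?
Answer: -1548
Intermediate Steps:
D = 75 (D = -6 + (-5 - 4)² = -6 + (-9)² = -6 + 81 = 75)
-20*D - 48 = -20*75 - 48 = -1500 - 48 = -1548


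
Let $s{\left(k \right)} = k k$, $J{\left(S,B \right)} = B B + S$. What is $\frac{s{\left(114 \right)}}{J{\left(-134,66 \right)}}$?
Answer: $\frac{6498}{2111} \approx 3.0782$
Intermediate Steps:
$J{\left(S,B \right)} = S + B^{2}$ ($J{\left(S,B \right)} = B^{2} + S = S + B^{2}$)
$s{\left(k \right)} = k^{2}$
$\frac{s{\left(114 \right)}}{J{\left(-134,66 \right)}} = \frac{114^{2}}{-134 + 66^{2}} = \frac{12996}{-134 + 4356} = \frac{12996}{4222} = 12996 \cdot \frac{1}{4222} = \frac{6498}{2111}$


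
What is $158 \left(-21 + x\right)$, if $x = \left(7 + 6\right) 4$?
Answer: $4898$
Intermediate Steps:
$x = 52$ ($x = 13 \cdot 4 = 52$)
$158 \left(-21 + x\right) = 158 \left(-21 + 52\right) = 158 \cdot 31 = 4898$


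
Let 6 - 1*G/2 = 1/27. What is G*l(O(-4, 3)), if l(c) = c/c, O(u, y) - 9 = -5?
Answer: 322/27 ≈ 11.926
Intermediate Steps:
O(u, y) = 4 (O(u, y) = 9 - 5 = 4)
l(c) = 1
G = 322/27 (G = 12 - 2/27 = 322/27 ≈ 11.926)
G*l(O(-4, 3)) = (322/27)*1 = 322/27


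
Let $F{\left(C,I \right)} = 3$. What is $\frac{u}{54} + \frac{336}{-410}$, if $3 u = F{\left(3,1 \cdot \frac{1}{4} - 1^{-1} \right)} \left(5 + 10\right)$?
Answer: $- \frac{1999}{3690} \approx -0.54173$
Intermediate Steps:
$u = 15$ ($u = \frac{3 \left(5 + 10\right)}{3} = \frac{3 \cdot 15}{3} = \frac{1}{3} \cdot 45 = 15$)
$\frac{u}{54} + \frac{336}{-410} = \frac{15}{54} + \frac{336}{-410} = 15 \cdot \frac{1}{54} + 336 \left(- \frac{1}{410}\right) = \frac{5}{18} - \frac{168}{205} = - \frac{1999}{3690}$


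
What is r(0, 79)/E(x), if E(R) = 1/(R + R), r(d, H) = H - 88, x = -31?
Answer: 558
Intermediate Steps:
r(d, H) = -88 + H
E(R) = 1/(2*R)
r(0, 79)/E(x) = (-88 + 79)/(((1/2)/(-31))) = -9/((1/2)*(-1/31)) = -9/(-1/62) = -9*(-62) = 558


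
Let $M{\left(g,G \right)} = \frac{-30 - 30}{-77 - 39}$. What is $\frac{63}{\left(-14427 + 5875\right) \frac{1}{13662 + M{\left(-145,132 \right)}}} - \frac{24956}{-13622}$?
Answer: $- \frac{166917580985}{1689182488} \approx -98.816$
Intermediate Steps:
$M{\left(g,G \right)} = \frac{15}{29}$ ($M{\left(g,G \right)} = - \frac{60}{-116} = \left(-60\right) \left(- \frac{1}{116}\right) = \frac{15}{29}$)
$\frac{63}{\left(-14427 + 5875\right) \frac{1}{13662 + M{\left(-145,132 \right)}}} - \frac{24956}{-13622} = \frac{63}{\left(-14427 + 5875\right) \frac{1}{13662 + \frac{15}{29}}} - \frac{24956}{-13622} = \frac{63}{\left(-8552\right) \frac{1}{\frac{396213}{29}}} - - \frac{12478}{6811} = \frac{63}{\left(-8552\right) \frac{29}{396213}} + \frac{12478}{6811} = \frac{63}{- \frac{248008}{396213}} + \frac{12478}{6811} = 63 \left(- \frac{396213}{248008}\right) + \frac{12478}{6811} = - \frac{24961419}{248008} + \frac{12478}{6811} = - \frac{166917580985}{1689182488}$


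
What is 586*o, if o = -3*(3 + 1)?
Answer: -7032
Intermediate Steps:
o = -12 (o = -3*4 = -12)
586*o = 586*(-12) = -7032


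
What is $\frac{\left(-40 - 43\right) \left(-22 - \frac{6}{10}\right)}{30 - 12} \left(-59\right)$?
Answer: $- \frac{553361}{90} \approx -6148.5$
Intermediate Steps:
$\frac{\left(-40 - 43\right) \left(-22 - \frac{6}{10}\right)}{30 - 12} \left(-59\right) = \frac{\left(-83\right) \left(-22 - \frac{3}{5}\right)}{18} \left(-59\right) = - 83 \left(-22 - \frac{3}{5}\right) \frac{1}{18} \left(-59\right) = \left(-83\right) \left(- \frac{113}{5}\right) \frac{1}{18} \left(-59\right) = \frac{9379}{5} \cdot \frac{1}{18} \left(-59\right) = \frac{9379}{90} \left(-59\right) = - \frac{553361}{90}$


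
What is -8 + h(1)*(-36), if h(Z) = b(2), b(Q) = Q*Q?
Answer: -152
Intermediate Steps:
b(Q) = Q²
h(Z) = 4 (h(Z) = 2² = 4)
-8 + h(1)*(-36) = -8 + 4*(-36) = -8 - 144 = -152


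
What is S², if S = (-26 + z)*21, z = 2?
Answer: 254016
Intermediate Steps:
S = -504 (S = (-26 + 2)*21 = -24*21 = -504)
S² = (-504)² = 254016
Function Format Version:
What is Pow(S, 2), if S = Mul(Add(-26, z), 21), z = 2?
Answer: 254016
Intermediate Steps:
S = -504 (S = Mul(Add(-26, 2), 21) = Mul(-24, 21) = -504)
Pow(S, 2) = Pow(-504, 2) = 254016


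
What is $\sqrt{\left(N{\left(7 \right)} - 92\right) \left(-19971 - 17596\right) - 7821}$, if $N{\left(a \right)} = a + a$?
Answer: $\sqrt{2922405} \approx 1709.5$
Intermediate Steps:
$N{\left(a \right)} = 2 a$
$\sqrt{\left(N{\left(7 \right)} - 92\right) \left(-19971 - 17596\right) - 7821} = \sqrt{\left(2 \cdot 7 - 92\right) \left(-19971 - 17596\right) - 7821} = \sqrt{\left(14 - 92\right) \left(-37567\right) - 7821} = \sqrt{\left(-78\right) \left(-37567\right) - 7821} = \sqrt{2930226 - 7821} = \sqrt{2922405}$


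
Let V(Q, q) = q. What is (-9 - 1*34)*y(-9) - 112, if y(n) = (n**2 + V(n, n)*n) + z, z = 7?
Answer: -7379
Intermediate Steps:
y(n) = 7 + 2*n**2 (y(n) = (n**2 + n*n) + 7 = (n**2 + n**2) + 7 = 2*n**2 + 7 = 7 + 2*n**2)
(-9 - 1*34)*y(-9) - 112 = (-9 - 1*34)*(7 + 2*(-9)**2) - 112 = (-9 - 34)*(7 + 2*81) - 112 = -43*(7 + 162) - 112 = -43*169 - 112 = -7267 - 112 = -7379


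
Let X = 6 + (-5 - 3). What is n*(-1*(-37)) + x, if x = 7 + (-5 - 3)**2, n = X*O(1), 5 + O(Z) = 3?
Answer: 219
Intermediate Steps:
O(Z) = -2 (O(Z) = -5 + 3 = -2)
X = -2 (X = 6 - 8 = -2)
n = 4 (n = -2*(-2) = 4)
x = 71 (x = 7 + (-8)**2 = 7 + 64 = 71)
n*(-1*(-37)) + x = 4*(-1*(-37)) + 71 = 4*37 + 71 = 148 + 71 = 219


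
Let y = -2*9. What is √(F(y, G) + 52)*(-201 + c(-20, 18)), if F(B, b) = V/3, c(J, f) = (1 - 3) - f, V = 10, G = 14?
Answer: -221*√498/3 ≈ -1643.9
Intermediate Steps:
c(J, f) = -2 - f
y = -18
F(B, b) = 10/3
√(F(y, G) + 52)*(-201 + c(-20, 18)) = √(10/3 + 52)*(-201 + (-2 - 1*18)) = √(166/3)*(-201 + (-2 - 18)) = (√498/3)*(-201 - 20) = (√498/3)*(-221) = -221*√498/3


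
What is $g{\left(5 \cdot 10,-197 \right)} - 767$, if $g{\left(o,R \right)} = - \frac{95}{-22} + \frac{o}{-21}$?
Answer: $- \frac{353459}{462} \approx -765.06$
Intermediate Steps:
$g{\left(o,R \right)} = \frac{95}{22} - \frac{o}{21}$ ($g{\left(o,R \right)} = \left(-95\right) \left(- \frac{1}{22}\right) + o \left(- \frac{1}{21}\right) = \frac{95}{22} - \frac{o}{21}$)
$g{\left(5 \cdot 10,-197 \right)} - 767 = \left(\frac{95}{22} - \frac{5 \cdot 10}{21}\right) - 767 = \left(\frac{95}{22} - \frac{50}{21}\right) - 767 = \frac{895}{462} - 767 = - \frac{353459}{462}$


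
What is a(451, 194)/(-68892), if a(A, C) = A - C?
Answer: -257/68892 ≈ -0.0037305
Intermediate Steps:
a(451, 194)/(-68892) = (451 - 1*194)/(-68892) = (451 - 194)*(-1/68892) = 257*(-1/68892) = -257/68892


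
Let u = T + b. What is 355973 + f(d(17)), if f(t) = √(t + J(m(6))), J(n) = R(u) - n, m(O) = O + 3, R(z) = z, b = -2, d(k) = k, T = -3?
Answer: 355973 + √3 ≈ 3.5597e+5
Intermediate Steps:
u = -5 (u = -3 - 2 = -5)
m(O) = 3 + O
J(n) = -5 - n
f(t) = √(-14 + t) (f(t) = √(t + (-5 - (3 + 6))) = √(t + (-5 - 1*9)) = √(t + (-5 - 9)) = √(t - 14) = √(-14 + t))
355973 + f(d(17)) = 355973 + √(-14 + 17) = 355973 + √3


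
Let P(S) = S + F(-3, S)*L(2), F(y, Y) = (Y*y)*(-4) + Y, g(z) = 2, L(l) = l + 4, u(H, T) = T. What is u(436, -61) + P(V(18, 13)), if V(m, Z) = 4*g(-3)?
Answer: 571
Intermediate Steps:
L(l) = 4 + l
F(y, Y) = Y - 4*Y*y (F(y, Y) = -4*Y*y + Y = Y - 4*Y*y)
V(m, Z) = 8 (V(m, Z) = 4*2 = 8)
P(S) = 79*S (P(S) = S + (S*(1 - 4*(-3)))*(4 + 2) = S + (S*(1 + 12))*6 = S + (S*13)*6 = S + (13*S)*6 = S + 78*S = 79*S)
u(436, -61) + P(V(18, 13)) = -61 + 79*8 = -61 + 632 = 571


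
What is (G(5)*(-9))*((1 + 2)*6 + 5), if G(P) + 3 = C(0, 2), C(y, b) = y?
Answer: 621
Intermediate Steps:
G(P) = -3 (G(P) = -3 + 0 = -3)
(G(5)*(-9))*((1 + 2)*6 + 5) = (-3*(-9))*((1 + 2)*6 + 5) = 27*(3*6 + 5) = 27*(18 + 5) = 27*23 = 621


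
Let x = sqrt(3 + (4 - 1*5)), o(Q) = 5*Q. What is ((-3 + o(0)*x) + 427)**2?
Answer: 179776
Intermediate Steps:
x = sqrt(2) (x = sqrt(3 + (4 - 5)) = sqrt(3 - 1) = sqrt(2) ≈ 1.4142)
((-3 + o(0)*x) + 427)**2 = ((-3 + (5*0)*sqrt(2)) + 427)**2 = ((-3 + 0*sqrt(2)) + 427)**2 = ((-3 + 0) + 427)**2 = (-3 + 427)**2 = 424**2 = 179776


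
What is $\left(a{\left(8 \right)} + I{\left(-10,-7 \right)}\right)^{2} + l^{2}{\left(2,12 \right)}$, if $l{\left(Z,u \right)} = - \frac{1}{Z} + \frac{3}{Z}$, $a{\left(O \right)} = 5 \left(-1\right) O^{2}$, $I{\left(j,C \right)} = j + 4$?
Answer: $106277$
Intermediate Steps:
$I{\left(j,C \right)} = 4 + j$
$a{\left(O \right)} = - 5 O^{2}$
$l{\left(Z,u \right)} = \frac{2}{Z}$
$\left(a{\left(8 \right)} + I{\left(-10,-7 \right)}\right)^{2} + l^{2}{\left(2,12 \right)} = \left(- 5 \cdot 8^{2} + \left(4 - 10\right)\right)^{2} + \left(\frac{2}{2}\right)^{2} = \left(\left(-5\right) 64 - 6\right)^{2} + \left(2 \cdot \frac{1}{2}\right)^{2} = \left(-320 - 6\right)^{2} + 1^{2} = \left(-326\right)^{2} + 1 = 106276 + 1 = 106277$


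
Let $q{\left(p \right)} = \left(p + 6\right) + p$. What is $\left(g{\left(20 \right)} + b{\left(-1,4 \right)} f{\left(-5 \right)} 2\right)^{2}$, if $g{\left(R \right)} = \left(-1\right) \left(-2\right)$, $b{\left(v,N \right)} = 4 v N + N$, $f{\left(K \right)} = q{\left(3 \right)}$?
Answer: $81796$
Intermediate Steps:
$q{\left(p \right)} = 6 + 2 p$ ($q{\left(p \right)} = \left(6 + p\right) + p = 6 + 2 p$)
$f{\left(K \right)} = 12$ ($f{\left(K \right)} = 6 + 2 \cdot 3 = 6 + 6 = 12$)
$b{\left(v,N \right)} = N + 4 N v$ ($b{\left(v,N \right)} = 4 N v + N = N + 4 N v$)
$g{\left(R \right)} = 2$
$\left(g{\left(20 \right)} + b{\left(-1,4 \right)} f{\left(-5 \right)} 2\right)^{2} = \left(2 + 4 \left(1 + 4 \left(-1\right)\right) 12 \cdot 2\right)^{2} = \left(2 + 4 \left(1 - 4\right) 12 \cdot 2\right)^{2} = \left(2 + 4 \left(-3\right) 12 \cdot 2\right)^{2} = \left(2 + \left(-12\right) 12 \cdot 2\right)^{2} = \left(2 - 288\right)^{2} = \left(-286\right)^{2} = 81796$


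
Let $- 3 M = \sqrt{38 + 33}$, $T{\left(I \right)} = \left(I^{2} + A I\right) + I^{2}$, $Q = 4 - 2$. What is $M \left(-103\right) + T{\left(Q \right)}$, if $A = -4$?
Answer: $\frac{103 \sqrt{71}}{3} \approx 289.3$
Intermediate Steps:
$Q = 2$ ($Q = 4 - 2 = 2$)
$T{\left(I \right)} = - 4 I + 2 I^{2}$ ($T{\left(I \right)} = \left(I^{2} - 4 I\right) + I^{2} = - 4 I + 2 I^{2}$)
$M = - \frac{\sqrt{71}}{3}$ ($M = - \frac{\sqrt{38 + 33}}{3} = - \frac{\sqrt{71}}{3} \approx -2.8087$)
$M \left(-103\right) + T{\left(Q \right)} = - \frac{\sqrt{71}}{3} \left(-103\right) + 2 \cdot 2 \left(-2 + 2\right) = \frac{103 \sqrt{71}}{3} + 2 \cdot 2 \cdot 0 = \frac{103 \sqrt{71}}{3} + 0 = \frac{103 \sqrt{71}}{3}$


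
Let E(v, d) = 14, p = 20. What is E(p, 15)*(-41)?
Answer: -574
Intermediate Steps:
E(p, 15)*(-41) = 14*(-41) = -574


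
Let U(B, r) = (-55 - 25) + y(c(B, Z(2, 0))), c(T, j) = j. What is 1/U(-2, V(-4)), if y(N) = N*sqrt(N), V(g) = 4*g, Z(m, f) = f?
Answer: -1/80 ≈ -0.012500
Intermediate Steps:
y(N) = N**(3/2)
U(B, r) = -80 (U(B, r) = (-55 - 25) + 0**(3/2) = -80 + 0 = -80)
1/U(-2, V(-4)) = 1/(-80) = -1/80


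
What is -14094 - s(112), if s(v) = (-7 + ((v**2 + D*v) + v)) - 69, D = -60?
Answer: -19954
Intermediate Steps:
s(v) = -76 + v**2 - 59*v (s(v) = (-7 + ((v**2 - 60*v) + v)) - 69 = (-7 + (v**2 - 59*v)) - 69 = (-7 + v**2 - 59*v) - 69 = -76 + v**2 - 59*v)
-14094 - s(112) = -14094 - (-76 + 112**2 - 59*112) = -14094 - (-76 + 12544 - 6608) = -14094 - 1*5860 = -14094 - 5860 = -19954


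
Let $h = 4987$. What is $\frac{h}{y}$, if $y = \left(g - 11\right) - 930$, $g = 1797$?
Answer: $\frac{4987}{856} \approx 5.8259$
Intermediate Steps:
$y = 856$ ($y = \left(1797 - 11\right) - 930 = 1786 - 930 = 856$)
$\frac{h}{y} = \frac{4987}{856}$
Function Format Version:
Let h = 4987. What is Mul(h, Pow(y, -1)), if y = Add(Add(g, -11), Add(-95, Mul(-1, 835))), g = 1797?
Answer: Rational(4987, 856) ≈ 5.8259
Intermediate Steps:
y = 856 (y = Add(Add(1797, -11), Add(-95, Mul(-1, 835))) = Add(1786, Add(-95, -835)) = Add(1786, -930) = 856)
Mul(h, Pow(y, -1)) = Mul(4987, Pow(856, -1)) = Mul(4987, Rational(1, 856)) = Rational(4987, 856)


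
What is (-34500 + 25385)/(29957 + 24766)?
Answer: -9115/54723 ≈ -0.16657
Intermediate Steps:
(-34500 + 25385)/(29957 + 24766) = -9115/54723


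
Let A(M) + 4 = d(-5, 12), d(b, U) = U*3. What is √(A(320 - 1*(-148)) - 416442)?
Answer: I*√416410 ≈ 645.3*I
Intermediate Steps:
d(b, U) = 3*U
A(M) = 32 (A(M) = -4 + 3*12 = -4 + 36 = 32)
√(A(320 - 1*(-148)) - 416442) = √(32 - 416442) = √(-416410) = I*√416410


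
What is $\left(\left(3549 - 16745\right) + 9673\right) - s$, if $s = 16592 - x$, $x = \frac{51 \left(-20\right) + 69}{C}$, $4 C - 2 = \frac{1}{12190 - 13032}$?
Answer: $- \frac{12352171}{561} \approx -22018.0$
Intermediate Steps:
$C = \frac{1683}{3368}$ ($C = \frac{1}{2} + \frac{1}{4 \left(12190 - 13032\right)} = \frac{1}{2} + \frac{1}{4 \left(-842\right)} = \frac{1}{2} + \frac{1}{4} \left(- \frac{1}{842}\right) = \frac{1}{2} - \frac{1}{3368} = \frac{1683}{3368} \approx 0.4997$)
$x = - \frac{1067656}{561}$ ($x = \frac{51 \left(-20\right) + 69}{\frac{1683}{3368}} = \left(-1020 + 69\right) \frac{3368}{1683} = \left(-951\right) \frac{3368}{1683} = - \frac{1067656}{561} \approx -1903.1$)
$s = \frac{10375768}{561}$ ($s = 16592 - - \frac{1067656}{561} = 16592 + \frac{1067656}{561} = \frac{10375768}{561} \approx 18495.0$)
$\left(\left(3549 - 16745\right) + 9673\right) - s = \left(\left(3549 - 16745\right) + 9673\right) - \frac{10375768}{561} = \left(-13196 + 9673\right) - \frac{10375768}{561} = -3523 - \frac{10375768}{561} = - \frac{12352171}{561}$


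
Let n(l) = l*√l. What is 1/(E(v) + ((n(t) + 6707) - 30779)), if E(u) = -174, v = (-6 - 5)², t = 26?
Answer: -12123/293925470 - 13*√26/293925470 ≈ -4.1471e-5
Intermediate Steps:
v = 121 (v = (-11)² = 121)
n(l) = l^(3/2)
1/(E(v) + ((n(t) + 6707) - 30779)) = 1/(-174 + ((26^(3/2) + 6707) - 30779)) = 1/(-174 + ((26*√26 + 6707) - 30779)) = 1/(-174 + ((6707 + 26*√26) - 30779)) = 1/(-174 + (-24072 + 26*√26)) = 1/(-24246 + 26*√26)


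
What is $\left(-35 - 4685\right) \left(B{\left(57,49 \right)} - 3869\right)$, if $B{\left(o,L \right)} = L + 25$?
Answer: $17912400$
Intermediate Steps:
$B{\left(o,L \right)} = 25 + L$
$\left(-35 - 4685\right) \left(B{\left(57,49 \right)} - 3869\right) = \left(-35 - 4685\right) \left(\left(25 + 49\right) - 3869\right) = - 4720 \left(74 - 3869\right) = \left(-4720\right) \left(-3795\right) = 17912400$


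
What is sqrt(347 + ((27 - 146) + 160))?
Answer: 2*sqrt(97) ≈ 19.698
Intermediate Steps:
sqrt(347 + ((27 - 146) + 160)) = sqrt(347 + (-119 + 160)) = sqrt(347 + 41) = sqrt(388) = 2*sqrt(97)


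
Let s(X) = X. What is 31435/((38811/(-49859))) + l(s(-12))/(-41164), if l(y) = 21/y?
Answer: -258068257176563/6390464016 ≈ -40383.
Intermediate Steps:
31435/((38811/(-49859))) + l(s(-12))/(-41164) = 31435/((38811/(-49859))) + (21/(-12))/(-41164) = 31435/((38811*(-1/49859))) + (21*(-1/12))*(-1/41164) = 31435/(-38811/49859) - 7/4*(-1/41164) = 31435*(-49859/38811) + 7/164656 = -1567317665/38811 + 7/164656 = -258068257176563/6390464016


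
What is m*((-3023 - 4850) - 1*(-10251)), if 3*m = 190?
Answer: 451820/3 ≈ 1.5061e+5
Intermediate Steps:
m = 190/3 (m = (⅓)*190 = 190/3 ≈ 63.333)
m*((-3023 - 4850) - 1*(-10251)) = 190*((-3023 - 4850) - 1*(-10251))/3 = 190*(-7873 + 10251)/3 = (190/3)*2378 = 451820/3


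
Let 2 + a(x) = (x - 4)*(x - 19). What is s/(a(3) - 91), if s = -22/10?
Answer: 1/35 ≈ 0.028571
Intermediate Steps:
a(x) = -2 + (-19 + x)*(-4 + x) (a(x) = -2 + (x - 4)*(x - 19) = -2 + (-4 + x)*(-19 + x) = -2 + (-19 + x)*(-4 + x))
s = -11/5 (s = -22*⅒ = -11/5 ≈ -2.2000)
s/(a(3) - 91) = -11/5/((74 + 3² - 23*3) - 91) = -11/5/((74 + 9 - 69) - 91) = -11/5/(14 - 91) = -11/5/(-77) = -1/77*(-11/5) = 1/35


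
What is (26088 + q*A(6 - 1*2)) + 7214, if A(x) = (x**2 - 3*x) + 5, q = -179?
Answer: 31691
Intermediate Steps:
A(x) = 5 + x**2 - 3*x
(26088 + q*A(6 - 1*2)) + 7214 = (26088 - 179*(5 + (6 - 1*2)**2 - 3*(6 - 1*2))) + 7214 = (26088 - 179*(5 + (6 - 2)**2 - 3*(6 - 2))) + 7214 = (26088 - 179*(5 + 4**2 - 3*4)) + 7214 = (26088 - 179*(5 + 16 - 12)) + 7214 = (26088 - 179*9) + 7214 = (26088 - 1611) + 7214 = 24477 + 7214 = 31691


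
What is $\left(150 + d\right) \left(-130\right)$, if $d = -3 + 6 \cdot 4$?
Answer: $-22230$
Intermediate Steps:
$d = 21$ ($d = -3 + 24 = 21$)
$\left(150 + d\right) \left(-130\right) = \left(150 + 21\right) \left(-130\right) = 171 \left(-130\right) = -22230$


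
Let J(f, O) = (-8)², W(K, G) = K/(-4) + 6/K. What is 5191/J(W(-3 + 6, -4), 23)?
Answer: 5191/64 ≈ 81.109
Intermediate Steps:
W(K, G) = 6/K - K/4 (W(K, G) = K*(-¼) + 6/K = -K/4 + 6/K = 6/K - K/4)
J(f, O) = 64
5191/J(W(-3 + 6, -4), 23) = 5191/64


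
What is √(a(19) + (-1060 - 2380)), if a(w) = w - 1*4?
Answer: 5*I*√137 ≈ 58.523*I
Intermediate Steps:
a(w) = -4 + w (a(w) = w - 4 = -4 + w)
√(a(19) + (-1060 - 2380)) = √((-4 + 19) + (-1060 - 2380)) = √(15 - 3440) = √(-3425) = 5*I*√137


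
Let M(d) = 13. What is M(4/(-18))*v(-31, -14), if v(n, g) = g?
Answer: -182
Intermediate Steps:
M(4/(-18))*v(-31, -14) = 13*(-14) = -182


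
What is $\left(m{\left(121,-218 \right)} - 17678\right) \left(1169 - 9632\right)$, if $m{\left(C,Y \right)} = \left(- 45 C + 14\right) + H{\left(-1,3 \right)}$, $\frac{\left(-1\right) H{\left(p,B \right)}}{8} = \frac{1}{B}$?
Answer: $195594035$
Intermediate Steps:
$H{\left(p,B \right)} = - \frac{8}{B}$
$m{\left(C,Y \right)} = \frac{34}{3} - 45 C$ ($m{\left(C,Y \right)} = \left(- 45 C + 14\right) - \frac{8}{3} = \left(14 - 45 C\right) - \frac{8}{3} = \frac{34}{3} - 45 C$)
$\left(m{\left(121,-218 \right)} - 17678\right) \left(1169 - 9632\right) = \left(\left(\frac{34}{3} - 5445\right) - 17678\right) \left(1169 - 9632\right) = \left(\left(\frac{34}{3} - 5445\right) - 17678\right) \left(-8463\right) = \left(- \frac{16301}{3} - 17678\right) \left(-8463\right) = \left(- \frac{69335}{3}\right) \left(-8463\right) = 195594035$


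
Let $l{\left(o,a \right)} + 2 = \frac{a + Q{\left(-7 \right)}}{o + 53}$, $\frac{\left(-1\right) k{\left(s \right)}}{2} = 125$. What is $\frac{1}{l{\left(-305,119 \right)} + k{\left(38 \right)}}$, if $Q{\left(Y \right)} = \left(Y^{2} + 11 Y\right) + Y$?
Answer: $- \frac{3}{757} \approx -0.003963$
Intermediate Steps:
$k{\left(s \right)} = -250$ ($k{\left(s \right)} = \left(-2\right) 125 = -250$)
$Q{\left(Y \right)} = Y^{2} + 12 Y$
$l{\left(o,a \right)} = -2 + \frac{-35 + a}{53 + o}$ ($l{\left(o,a \right)} = -2 + \frac{a - 7 \left(12 - 7\right)}{o + 53} = -2 + \frac{a - 35}{53 + o} = -2 + \frac{-35 + a}{53 + o}$)
$\frac{1}{l{\left(-305,119 \right)} + k{\left(38 \right)}} = \frac{1}{\frac{-141 + 119 - -610}{53 - 305} - 250} = \frac{1}{\frac{-141 + 119 + 610}{-252} - 250} = \frac{1}{\left(- \frac{1}{252}\right) 588 - 250} = \frac{1}{- \frac{7}{3} - 250} = \frac{1}{- \frac{757}{3}} = - \frac{3}{757}$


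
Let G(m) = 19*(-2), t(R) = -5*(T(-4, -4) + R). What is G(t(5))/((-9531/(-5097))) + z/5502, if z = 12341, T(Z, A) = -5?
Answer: -15048227/832374 ≈ -18.079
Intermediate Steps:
t(R) = 25 - 5*R (t(R) = -5*(-5 + R) = 25 - 5*R)
G(m) = -38
G(t(5))/((-9531/(-5097))) + z/5502 = -38/((-9531/(-5097))) + 12341/5502 = -38/((-9531*(-1/5097))) + 12341*(1/5502) = -38/3177/1699 + 1763/786 = -38*1699/3177 + 1763/786 = -64562/3177 + 1763/786 = -15048227/832374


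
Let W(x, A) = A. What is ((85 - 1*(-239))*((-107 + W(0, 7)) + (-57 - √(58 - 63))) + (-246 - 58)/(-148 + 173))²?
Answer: 1617666126016/625 + 824258592*I*√5/25 ≈ 2.5883e+9 + 7.3724e+7*I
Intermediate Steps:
((85 - 1*(-239))*((-107 + W(0, 7)) + (-57 - √(58 - 63))) + (-246 - 58)/(-148 + 173))² = ((85 - 1*(-239))*((-107 + 7) + (-57 - √(58 - 63))) + (-246 - 58)/(-148 + 173))² = ((85 + 239)*(-100 + (-57 - √(-5))) - 304/25)² = (324*(-100 + (-57 - I*√5)) - 304*1/25)² = (324*(-100 + (-57 - I*√5)) - 304/25)² = (324*(-157 - I*√5) - 304/25)² = ((-50868 - 324*I*√5) - 304/25)² = (-1272004/25 - 324*I*√5)²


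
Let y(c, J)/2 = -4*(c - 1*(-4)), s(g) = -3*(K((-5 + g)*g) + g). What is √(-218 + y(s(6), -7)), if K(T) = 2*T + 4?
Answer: √278 ≈ 16.673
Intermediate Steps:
K(T) = 4 + 2*T
s(g) = -12 - 3*g - 6*g*(-5 + g) (s(g) = -3*((4 + 2*((-5 + g)*g)) + g) = -3*((4 + 2*(g*(-5 + g))) + g) = -3*((4 + 2*g*(-5 + g)) + g) = -3*(4 + g + 2*g*(-5 + g)) = -12 - 3*g - 6*g*(-5 + g))
y(c, J) = -32 - 8*c (y(c, J) = 2*(-4*(c - 1*(-4))) = 2*(-4*(c + 4)) = 2*(-4*(4 + c)) = 2*(-16 - 4*c) = -32 - 8*c)
√(-218 + y(s(6), -7)) = √(-218 + (-32 - 8*(-12 - 6*6² + 27*6))) = √(-218 + (-32 - 8*(-12 - 6*36 + 162))) = √(-218 + (-32 - 8*(-12 - 216 + 162))) = √(-218 + (-32 - 8*(-66))) = √(-218 + (-32 + 528)) = √(-218 + 496) = √278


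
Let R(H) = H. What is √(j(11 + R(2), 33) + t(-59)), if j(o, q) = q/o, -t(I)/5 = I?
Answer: 2*√12571/13 ≈ 17.249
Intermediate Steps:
t(I) = -5*I
√(j(11 + R(2), 33) + t(-59)) = √(33/(11 + 2) - 5*(-59)) = √(33/13 + 295) = √(3868/13) = 2*√12571/13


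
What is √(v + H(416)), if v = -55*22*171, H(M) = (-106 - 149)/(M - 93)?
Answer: I*√74694795/19 ≈ 454.87*I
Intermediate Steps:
H(M) = -255/(-93 + M)
v = -206910 (v = -1210*171 = -206910)
√(v + H(416)) = √(-206910 - 255/(-93 + 416)) = √(-206910 - 255/323) = √(-206910 - 255*1/323) = √(-206910 - 15/19) = √(-3931305/19) = I*√74694795/19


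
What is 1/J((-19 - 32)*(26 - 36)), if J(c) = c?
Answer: 1/510 ≈ 0.0019608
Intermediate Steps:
1/J((-19 - 32)*(26 - 36)) = 1/((-19 - 32)*(26 - 36)) = 1/(-51*(-10)) = 1/510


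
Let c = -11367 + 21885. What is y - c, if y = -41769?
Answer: -52287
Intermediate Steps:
c = 10518
y - c = -41769 - 1*10518 = -41769 - 10518 = -52287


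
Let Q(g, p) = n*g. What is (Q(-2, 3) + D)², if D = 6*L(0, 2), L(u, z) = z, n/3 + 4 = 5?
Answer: 36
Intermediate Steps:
n = 3 (n = -12 + 3*5 = -12 + 15 = 3)
Q(g, p) = 3*g
D = 12 (D = 6*2 = 12)
(Q(-2, 3) + D)² = (3*(-2) + 12)² = (-6 + 12)² = 6² = 36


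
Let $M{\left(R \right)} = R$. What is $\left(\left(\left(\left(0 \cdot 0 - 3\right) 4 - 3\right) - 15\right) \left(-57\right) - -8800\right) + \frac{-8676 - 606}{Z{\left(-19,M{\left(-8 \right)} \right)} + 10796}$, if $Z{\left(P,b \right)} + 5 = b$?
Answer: $\frac{113320048}{10783} \approx 10509.0$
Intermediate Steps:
$Z{\left(P,b \right)} = -5 + b$
$\left(\left(\left(\left(0 \cdot 0 - 3\right) 4 - 3\right) - 15\right) \left(-57\right) - -8800\right) + \frac{-8676 - 606}{Z{\left(-19,M{\left(-8 \right)} \right)} + 10796} = \left(\left(\left(\left(0 \cdot 0 - 3\right) 4 - 3\right) - 15\right) \left(-57\right) - -8800\right) + \frac{-8676 - 606}{\left(-5 - 8\right) + 10796} = \left(\left(\left(\left(0 - 3\right) 4 - 3\right) - 15\right) \left(-57\right) + 8800\right) - \frac{9282}{-13 + 10796} = \left(\left(\left(\left(-3\right) 4 - 3\right) - 15\right) \left(-57\right) + 8800\right) - \frac{9282}{10783} = \left(\left(\left(-12 - 3\right) - 15\right) \left(-57\right) + 8800\right) - \frac{9282}{10783} = \left(\left(-15 - 15\right) \left(-57\right) + 8800\right) - \frac{9282}{10783} = \left(\left(-30\right) \left(-57\right) + 8800\right) - \frac{9282}{10783} = \left(1710 + 8800\right) - \frac{9282}{10783} = 10510 - \frac{9282}{10783} = \frac{113320048}{10783}$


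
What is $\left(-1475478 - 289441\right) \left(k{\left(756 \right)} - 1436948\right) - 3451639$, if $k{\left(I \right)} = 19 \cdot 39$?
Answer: $2534785570594$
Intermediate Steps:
$k{\left(I \right)} = 741$
$\left(-1475478 - 289441\right) \left(k{\left(756 \right)} - 1436948\right) - 3451639 = \left(-1475478 - 289441\right) \left(741 - 1436948\right) - 3451639 = \left(-1764919\right) \left(-1436207\right) - 3451639 = 2534789022233 - 3451639 = 2534785570594$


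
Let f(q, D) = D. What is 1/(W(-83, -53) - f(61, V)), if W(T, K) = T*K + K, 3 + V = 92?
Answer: 1/4257 ≈ 0.00023491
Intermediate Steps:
V = 89 (V = -3 + 92 = 89)
W(T, K) = K + K*T (W(T, K) = K*T + K = K + K*T)
1/(W(-83, -53) - f(61, V)) = 1/(-53*(1 - 83) - 1*89) = 1/(-53*(-82) - 89) = 1/(4346 - 89) = 1/4257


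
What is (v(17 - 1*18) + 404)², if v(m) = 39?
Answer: 196249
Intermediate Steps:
(v(17 - 1*18) + 404)² = (39 + 404)² = 443² = 196249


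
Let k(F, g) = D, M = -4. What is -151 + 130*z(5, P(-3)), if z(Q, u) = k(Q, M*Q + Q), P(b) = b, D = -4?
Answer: -671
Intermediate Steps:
k(F, g) = -4
z(Q, u) = -4
-151 + 130*z(5, P(-3)) = -151 + 130*(-4) = -151 - 520 = -671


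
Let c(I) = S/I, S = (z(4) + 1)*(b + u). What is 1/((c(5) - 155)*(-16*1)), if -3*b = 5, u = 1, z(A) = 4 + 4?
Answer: 5/12496 ≈ 0.00040013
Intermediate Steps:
z(A) = 8
b = -5/3 (b = -1/3*5 = -5/3 ≈ -1.6667)
S = -6 (S = (8 + 1)*(-5/3 + 1) = 9*(-2/3) = -6)
c(I) = -6/I
1/((c(5) - 155)*(-16*1)) = 1/((-6/5 - 155)*(-16*1)) = 1/((-6*1/5 - 155)*(-16)) = 1/((-6/5 - 155)*(-16)) = 1/(-781/5*(-16)) = 1/(12496/5) = 5/12496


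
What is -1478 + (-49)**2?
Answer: 923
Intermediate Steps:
-1478 + (-49)**2 = -1478 + 2401 = 923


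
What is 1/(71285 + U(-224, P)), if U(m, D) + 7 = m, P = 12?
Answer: 1/71054 ≈ 1.4074e-5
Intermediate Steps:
U(m, D) = -7 + m
1/(71285 + U(-224, P)) = 1/(71285 + (-7 - 224)) = 1/(71285 - 231) = 1/71054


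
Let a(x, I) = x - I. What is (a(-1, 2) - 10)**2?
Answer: 169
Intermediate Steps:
(a(-1, 2) - 10)**2 = ((-1 - 1*2) - 10)**2 = ((-1 - 2) - 10)**2 = (-3 - 10)**2 = (-13)**2 = 169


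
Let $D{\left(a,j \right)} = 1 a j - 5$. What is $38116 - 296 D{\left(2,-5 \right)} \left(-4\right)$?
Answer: $20356$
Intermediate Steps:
$D{\left(a,j \right)} = -5 + a j$ ($D{\left(a,j \right)} = a j - 5 = -5 + a j$)
$38116 - 296 D{\left(2,-5 \right)} \left(-4\right) = 38116 - 296 \left(-5 + 2 \left(-5\right)\right) \left(-4\right) = 38116 - 296 \left(-5 - 10\right) \left(-4\right) = 38116 - 296 \left(\left(-15\right) \left(-4\right)\right) = 38116 - 17760 = 20356$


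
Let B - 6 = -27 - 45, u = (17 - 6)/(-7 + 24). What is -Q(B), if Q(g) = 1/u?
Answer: -17/11 ≈ -1.5455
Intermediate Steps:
u = 11/17 ≈ 0.64706
B = -66 (B = 6 + (-27 - 45) = 6 - 72 = -66)
Q(g) = 17/11 (Q(g) = 1/(11/17) = 17/11)
-Q(B) = -1*17/11 = -17/11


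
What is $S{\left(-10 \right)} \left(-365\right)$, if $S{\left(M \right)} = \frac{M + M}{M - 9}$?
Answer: $- \frac{7300}{19} \approx -384.21$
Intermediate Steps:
$S{\left(M \right)} = \frac{2 M}{-9 + M}$
$S{\left(-10 \right)} \left(-365\right) = 2 \left(-10\right) \frac{1}{-9 - 10} \left(-365\right) = 2 \left(-10\right) \frac{1}{-19} \left(-365\right) = 2 \left(-10\right) \left(- \frac{1}{19}\right) \left(-365\right) = \frac{20}{19} \left(-365\right) = - \frac{7300}{19}$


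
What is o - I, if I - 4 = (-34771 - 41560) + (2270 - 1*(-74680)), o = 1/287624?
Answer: -179189751/287624 ≈ -623.00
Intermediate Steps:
o = 1/287624 ≈ 3.4768e-6
I = 623 (I = 4 + ((-34771 - 41560) + (2270 - 1*(-74680))) = 4 + (-76331 + (2270 + 74680)) = 4 + (-76331 + 76950) = 4 + 619 = 623)
o - I = 1/287624 - 1*623 = 1/287624 - 623 = -179189751/287624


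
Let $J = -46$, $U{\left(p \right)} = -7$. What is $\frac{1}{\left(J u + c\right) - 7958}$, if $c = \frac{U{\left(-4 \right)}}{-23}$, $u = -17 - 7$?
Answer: $- \frac{23}{157635} \approx -0.00014591$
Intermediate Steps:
$u = -24$
$c = \frac{7}{23}$ ($c = - \frac{7}{-23} = \left(-7\right) \left(- \frac{1}{23}\right) = \frac{7}{23} \approx 0.30435$)
$\frac{1}{\left(J u + c\right) - 7958} = \frac{1}{\left(\left(-46\right) \left(-24\right) + \frac{7}{23}\right) - 7958} = \frac{1}{\left(1104 + \frac{7}{23}\right) - 7958} = \frac{1}{\frac{25399}{23} - 7958} = \frac{1}{- \frac{157635}{23}} = - \frac{23}{157635}$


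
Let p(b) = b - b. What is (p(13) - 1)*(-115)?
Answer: 115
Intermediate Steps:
p(b) = 0
(p(13) - 1)*(-115) = (0 - 1)*(-115) = -1*(-115) = 115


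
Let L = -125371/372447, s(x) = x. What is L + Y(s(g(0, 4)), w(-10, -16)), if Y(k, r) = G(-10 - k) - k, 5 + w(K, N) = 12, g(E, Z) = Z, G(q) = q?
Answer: -6829417/372447 ≈ -18.337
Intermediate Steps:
w(K, N) = 7 (w(K, N) = -5 + 12 = 7)
L = -125371/372447 (L = -125371*1/372447 = -125371/372447 ≈ -0.33661)
Y(k, r) = -10 - 2*k (Y(k, r) = (-10 - k) - k = -10 - 2*k)
L + Y(s(g(0, 4)), w(-10, -16)) = -125371/372447 + (-10 - 2*4) = -125371/372447 + (-10 - 8) = -125371/372447 - 18 = -6829417/372447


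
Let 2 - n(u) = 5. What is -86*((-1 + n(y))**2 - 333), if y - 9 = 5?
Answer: 27262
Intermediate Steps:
y = 14 (y = 9 + 5 = 14)
n(u) = -3 (n(u) = 2 - 1*5 = 2 - 5 = -3)
-86*((-1 + n(y))**2 - 333) = -86*((-1 - 3)**2 - 333) = -86*((-4)**2 - 333) = -86*(16 - 333) = -86*(-317) = 27262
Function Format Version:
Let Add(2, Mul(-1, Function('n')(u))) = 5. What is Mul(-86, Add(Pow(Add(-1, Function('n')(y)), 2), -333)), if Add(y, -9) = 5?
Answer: 27262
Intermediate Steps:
y = 14 (y = Add(9, 5) = 14)
Function('n')(u) = -3 (Function('n')(u) = Add(2, Mul(-1, 5)) = Add(2, -5) = -3)
Mul(-86, Add(Pow(Add(-1, Function('n')(y)), 2), -333)) = Mul(-86, Add(Pow(Add(-1, -3), 2), -333)) = Mul(-86, Add(Pow(-4, 2), -333)) = Mul(-86, Add(16, -333)) = Mul(-86, -317) = 27262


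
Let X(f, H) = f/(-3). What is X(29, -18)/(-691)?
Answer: 29/2073 ≈ 0.013989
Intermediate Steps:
X(f, H) = -f/3 (X(f, H) = f*(-⅓) = -f/3)
X(29, -18)/(-691) = -⅓*29/(-691) = -29/3*(-1/691) = 29/2073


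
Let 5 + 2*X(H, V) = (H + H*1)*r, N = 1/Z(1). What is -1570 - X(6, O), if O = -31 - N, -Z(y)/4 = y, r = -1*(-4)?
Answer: -3183/2 ≈ -1591.5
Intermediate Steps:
r = 4
Z(y) = -4*y
N = -¼ (N = 1/(-4*1) = 1/(-4) = -¼ ≈ -0.25000)
O = -123/4 (O = -31 - 1*(-¼) = -31 + ¼ = -123/4 ≈ -30.750)
X(H, V) = -5/2 + 4*H (X(H, V) = -5/2 + ((H + H*1)*4)/2 = -5/2 + ((H + H)*4)/2 = -5/2 + ((2*H)*4)/2 = -5/2 + (8*H)/2 = -5/2 + 4*H)
-1570 - X(6, O) = -1570 - (-5/2 + 4*6) = -1570 - (-5/2 + 24) = -1570 - 1*43/2 = -1570 - 43/2 = -3183/2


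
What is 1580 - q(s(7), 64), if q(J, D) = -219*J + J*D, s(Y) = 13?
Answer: 3595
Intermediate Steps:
q(J, D) = -219*J + D*J
1580 - q(s(7), 64) = 1580 - 13*(-219 + 64) = 1580 - 13*(-155) = 1580 - 1*(-2015) = 1580 + 2015 = 3595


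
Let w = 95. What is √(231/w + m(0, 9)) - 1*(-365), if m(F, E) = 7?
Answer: 365 + 8*√1330/95 ≈ 368.07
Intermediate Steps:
√(231/w + m(0, 9)) - 1*(-365) = √(231/95 + 7) - 1*(-365) = √(231*(1/95) + 7) + 365 = √(231/95 + 7) + 365 = √(896/95) + 365 = 8*√1330/95 + 365 = 365 + 8*√1330/95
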